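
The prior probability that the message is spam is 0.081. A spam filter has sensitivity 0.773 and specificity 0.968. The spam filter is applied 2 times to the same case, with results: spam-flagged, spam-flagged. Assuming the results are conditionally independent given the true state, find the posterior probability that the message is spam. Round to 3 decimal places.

Let H be the event that the message is spam; start with P(H) = 0.081. P('spam-flagged'|H) = 0.773, P('spam-flagged'|¬H) = 0.032.
Update on result 1 ('spam-flagged'): P(H) ← 0.773·0.0810 / (0.773·0.0810 + 0.032·0.9190) = 0.062613/0.092021 = 0.6804.
Update on result 2 ('spam-flagged'): P(H) ← 0.773·0.6804 / (0.773·0.6804 + 0.032·0.3196) = 0.52597/0.53619 = 0.9809.

Posterior P(H) ≈ 0.981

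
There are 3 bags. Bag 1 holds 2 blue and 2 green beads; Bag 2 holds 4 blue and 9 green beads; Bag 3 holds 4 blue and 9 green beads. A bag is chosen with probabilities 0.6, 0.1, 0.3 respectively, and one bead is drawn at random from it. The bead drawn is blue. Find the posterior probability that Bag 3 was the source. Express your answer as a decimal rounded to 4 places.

P(blue|Bag 1) = 0.5; P(blue|Bag 2) = 0.3077; P(blue|Bag 3) = 0.3077.
Prior × likelihood for each source: 0.6·0.5=0.3000, 0.1·0.3077=0.03077, 0.3·0.3077=0.09231. Summing gives P(blue) = 0.42308.
P(Bag 3 | blue) = 0.09231 / 0.42308 = 0.2182.

Posterior probability ≈ 0.2182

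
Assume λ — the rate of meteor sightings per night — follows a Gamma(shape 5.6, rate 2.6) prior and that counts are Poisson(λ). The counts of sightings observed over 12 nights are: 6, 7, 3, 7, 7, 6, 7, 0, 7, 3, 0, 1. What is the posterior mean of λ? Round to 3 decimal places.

Posterior mean ≈ 4.082

Total count ∑xᵢ = 54 over n = 12 nights.
Gamma is conjugate to the Poisson likelihood: posterior is Gamma(shape = 5.6+54 = 59.6, rate = 2.6+12 = 14.6).
Posterior mean = shape/rate = 59.6/14.6 = 4.082.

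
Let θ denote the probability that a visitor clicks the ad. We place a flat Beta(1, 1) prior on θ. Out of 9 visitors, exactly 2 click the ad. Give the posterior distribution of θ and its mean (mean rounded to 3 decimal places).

Posterior: Beta(3, 8); mean ≈ 0.273

Observing 2 successes and 7 failures updates Beta(1, 1) by adding the success and failure counts to the two shape parameters: α = 1+2 = 3, β = 1+7 = 8.
E[θ | data] = 3/(3+8) = 0.273.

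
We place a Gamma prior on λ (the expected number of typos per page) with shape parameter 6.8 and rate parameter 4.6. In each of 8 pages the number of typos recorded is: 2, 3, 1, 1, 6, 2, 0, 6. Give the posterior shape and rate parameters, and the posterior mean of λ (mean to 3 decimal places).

Posterior: Gamma(shape=27.8, rate=12.6); mean ≈ 2.206

The Poisson likelihood adds the total count to the shape and the number of exposure periods to the rate. Here ∑xᵢ = 21 and n = 8, so shape 6.8→27.8 and rate 4.6→12.6.
Posterior mean = shape/rate = 27.8/12.6 = 2.206.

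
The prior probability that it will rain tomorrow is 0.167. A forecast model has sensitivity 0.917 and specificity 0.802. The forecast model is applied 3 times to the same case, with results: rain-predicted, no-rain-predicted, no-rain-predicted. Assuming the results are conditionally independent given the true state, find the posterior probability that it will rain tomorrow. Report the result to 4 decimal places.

With H the event that it will rain tomorrow, the joint likelihood of the observed sequence is P(data|H) = 0.917·0.083·0.083 = 0.0063172 and P(data|¬H) = 0.198·0.802·0.802 = 0.12735.
Bayes: P(H|data) = 0.167·0.0063172 / (0.167·0.0063172 + 0.833·0.12735) = 0.0010550/0.10714 = 0.0098.

Posterior P(H) ≈ 0.0098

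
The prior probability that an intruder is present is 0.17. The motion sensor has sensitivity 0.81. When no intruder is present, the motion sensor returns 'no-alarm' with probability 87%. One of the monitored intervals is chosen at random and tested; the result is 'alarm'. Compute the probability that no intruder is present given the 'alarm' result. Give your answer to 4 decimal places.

Let H be the event that an intruder is present. P(H) = 0.17, so P(¬H) = 0.83. With E the 'alarm' result, P(E|H) = 0.81 and P(E|¬H) = 0.13.
P(E) = 0.81·0.17 + 0.13·0.83 = 0.13770 + 0.10790 = 0.24560.
By Bayes' theorem, P(H|E) = 0.13770 / 0.24560 = 0.5607. Hence P(¬H|E) = 1 − 0.5607 = 0.4393.

P(¬H | E) ≈ 0.4393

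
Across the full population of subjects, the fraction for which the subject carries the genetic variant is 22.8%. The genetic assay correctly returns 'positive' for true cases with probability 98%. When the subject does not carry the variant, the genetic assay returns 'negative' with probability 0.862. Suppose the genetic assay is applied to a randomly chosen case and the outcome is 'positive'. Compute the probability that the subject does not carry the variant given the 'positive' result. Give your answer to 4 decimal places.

Let H be the event that the subject carries the genetic variant. P(H) = 0.228, so P(¬H) = 0.772. With E the 'positive' result, P(E|H) = 0.98 and P(E|¬H) = 0.138.
P(E) = 0.98·0.228 + 0.138·0.772 = 0.22344 + 0.10654 = 0.32998.
By Bayes' theorem, P(H|E) = 0.22344 / 0.32998 = 0.6771. Hence P(¬H|E) = 1 − 0.6771 = 0.3229.

P(¬H | E) ≈ 0.3229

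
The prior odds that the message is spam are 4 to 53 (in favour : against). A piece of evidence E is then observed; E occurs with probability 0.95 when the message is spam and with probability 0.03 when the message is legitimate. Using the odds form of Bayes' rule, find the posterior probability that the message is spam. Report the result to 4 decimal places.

Prior odds = 4/53 = 0.075472. In log-odds, ln(0.075472) = -2.5840.
Add log likelihood ratio: ln(31.667) = 3.4553.
Posterior log-odds = 0.87127, so posterior odds = exp(0.87127) = 2.3899. Converting, P(H|E) = 2.3899/3.3899 = 0.7050.

Posterior probability ≈ 0.7050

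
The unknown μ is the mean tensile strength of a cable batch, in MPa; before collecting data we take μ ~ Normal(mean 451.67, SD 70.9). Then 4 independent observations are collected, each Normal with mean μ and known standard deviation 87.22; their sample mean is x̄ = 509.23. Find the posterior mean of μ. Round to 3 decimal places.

Prior precision 1/τ₀² = 1/70.9² = 0.00019893; data precision n/σ² = 4/87.22² = 0.00052581.
Posterior precision = 0.00019893 + 0.00052581 = 0.00072474.
Posterior mean = (0.00019893·451.67 + 0.00052581·509.23) / 0.00072474 = 493.430.

Posterior mean ≈ 493.430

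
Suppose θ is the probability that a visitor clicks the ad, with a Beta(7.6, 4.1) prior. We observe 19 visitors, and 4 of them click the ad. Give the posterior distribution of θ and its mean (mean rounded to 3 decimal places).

The binomial likelihood is conjugate to the Beta prior: with 4 successes and 15 failures, the posterior is Beta(7.6+4, 4.1+15) = Beta(11.6, 19.1).
E[θ | data] = 11.6/(11.6+19.1) = 0.378.

Posterior: Beta(11.6, 19.1); mean ≈ 0.378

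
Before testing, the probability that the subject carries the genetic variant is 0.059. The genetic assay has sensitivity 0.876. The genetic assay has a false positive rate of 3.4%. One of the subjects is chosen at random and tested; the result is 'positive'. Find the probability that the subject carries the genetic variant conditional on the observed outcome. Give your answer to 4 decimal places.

Let H be the event that the subject carries the genetic variant. P(H) = 0.059, so P(¬H) = 0.941. With E the 'positive' result, P(E|H) = 0.876 and P(E|¬H) = 0.034.
P(E) = 0.876·0.059 + 0.034·0.941 = 0.051684 + 0.031994 = 0.083678.
By Bayes' theorem, P(H|E) = 0.051684 / 0.083678 = 0.6177.

P(H | E) ≈ 0.6177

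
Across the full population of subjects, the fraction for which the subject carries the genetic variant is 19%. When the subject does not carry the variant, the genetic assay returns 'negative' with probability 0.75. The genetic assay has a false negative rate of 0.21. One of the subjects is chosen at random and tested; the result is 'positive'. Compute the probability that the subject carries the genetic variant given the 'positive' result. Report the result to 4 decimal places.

Write H for 'the subject carries the genetic variant'. Prior odds H:¬H = 0.19/0.81 = 0.23457. For the 'positive' outcome, the likelihood ratio is 0.79/0.25 = 3.1600.
Posterior odds = 0.23457 × 3.1600 = 0.74123, so P(H|E) = 0.74123/(1+0.74123) = 0.4257.

P(H | E) ≈ 0.4257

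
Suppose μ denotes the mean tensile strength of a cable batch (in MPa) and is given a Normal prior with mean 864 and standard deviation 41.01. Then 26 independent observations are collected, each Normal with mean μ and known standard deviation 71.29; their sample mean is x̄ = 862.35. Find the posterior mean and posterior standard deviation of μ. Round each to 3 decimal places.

Prior precision 1/τ₀² = 1/41.01² = 0.00059459; data precision n/σ² = 26/71.29² = 0.00511583.
Posterior precision = 0.00059459 + 0.00511583 = 0.00571042, giving posterior SD = 1/√0.00571042 = 13.233.
Posterior mean = (0.00059459·864 + 0.00511583·862.35) / 0.00571042 = 862.522.

Posterior mean ≈ 862.522; posterior SD ≈ 13.233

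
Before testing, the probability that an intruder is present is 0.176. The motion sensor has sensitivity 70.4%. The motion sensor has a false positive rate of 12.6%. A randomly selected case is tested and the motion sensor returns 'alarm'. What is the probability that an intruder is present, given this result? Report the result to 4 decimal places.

P(H | E) ≈ 0.5441

Write H for 'an intruder is present'. Prior odds H:¬H = 0.176/0.824 = 0.21359. For the 'alarm' outcome, the likelihood ratio is 0.704/0.126 = 5.5873.
Posterior odds = 0.21359 × 5.5873 = 1.1934, so P(H|E) = 1.1934/(1+1.1934) = 0.5441.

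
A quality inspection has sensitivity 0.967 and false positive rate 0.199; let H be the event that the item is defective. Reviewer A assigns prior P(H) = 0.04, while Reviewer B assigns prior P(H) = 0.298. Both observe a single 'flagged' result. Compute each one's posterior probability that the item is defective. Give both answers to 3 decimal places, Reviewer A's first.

P('+'|H) = 0.967, P('+'|¬H) = 0.199.
Reviewer A: numerator 0.967·0.04 = 0.038680; evidence = 0.038680+0.199·0.96 = 0.22972; posterior = 0.168.
Reviewer B: numerator 0.967·0.298 = 0.28817; evidence = 0.28817+0.199·0.702 = 0.42786; posterior = 0.673.

Reviewer A: 0.168; Reviewer B: 0.673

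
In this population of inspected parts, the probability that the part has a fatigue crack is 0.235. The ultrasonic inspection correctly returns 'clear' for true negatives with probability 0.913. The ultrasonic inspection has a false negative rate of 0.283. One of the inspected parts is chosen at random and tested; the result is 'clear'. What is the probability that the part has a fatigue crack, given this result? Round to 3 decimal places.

Write H for 'the part has a fatigue crack'. Prior odds H:¬H = 0.235/0.765 = 0.30719. For the 'clear' outcome, the likelihood ratio is 0.283/0.913 = 0.30997.
Posterior odds = 0.30719 × 0.30997 = 0.095219, so P(H|E) = 0.095219/(1+0.095219) = 0.087.

P(H | E) ≈ 0.087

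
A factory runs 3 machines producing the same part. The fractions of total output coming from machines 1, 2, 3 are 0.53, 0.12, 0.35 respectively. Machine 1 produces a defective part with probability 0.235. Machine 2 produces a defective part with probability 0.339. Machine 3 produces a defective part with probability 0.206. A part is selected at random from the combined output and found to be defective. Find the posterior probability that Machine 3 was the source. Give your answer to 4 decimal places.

P(defective|M1) = 0.235; P(defective|M2) = 0.339; P(defective|M3) = 0.206.
Prior × likelihood for each source: 0.53·0.235=0.1245, 0.12·0.339=0.04068, 0.35·0.206=0.07210. Summing gives P(defective) = 0.23733.
P(Machine 3 | defective) = 0.07210 / 0.23733 = 0.3038.

Posterior probability ≈ 0.3038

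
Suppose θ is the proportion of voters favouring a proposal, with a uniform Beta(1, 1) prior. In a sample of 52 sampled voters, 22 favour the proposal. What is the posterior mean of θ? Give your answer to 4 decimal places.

The binomial likelihood is conjugate to the Beta prior: with 22 successes and 30 failures, the posterior is Beta(1+22, 1+30) = Beta(23, 31).
Posterior mean = α/(α+β) = 23/54 = 0.4259.

Posterior mean ≈ 0.4259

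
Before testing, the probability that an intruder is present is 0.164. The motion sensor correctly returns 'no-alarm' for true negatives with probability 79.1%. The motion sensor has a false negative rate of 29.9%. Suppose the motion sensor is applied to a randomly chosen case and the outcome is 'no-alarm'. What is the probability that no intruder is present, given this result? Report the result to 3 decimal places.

Let H be the event that an intruder is present. P(H) = 0.164, so P(¬H) = 0.836. With E the 'no-alarm' result, P(E|H) = 0.299 and P(E|¬H) = 0.791.
P(E) = 0.299·0.164 + 0.791·0.836 = 0.049036 + 0.66128 = 0.71031.
By Bayes' theorem, P(H|E) = 0.049036 / 0.71031 = 0.069. Hence P(¬H|E) = 1 − 0.069 = 0.931.

P(¬H | E) ≈ 0.931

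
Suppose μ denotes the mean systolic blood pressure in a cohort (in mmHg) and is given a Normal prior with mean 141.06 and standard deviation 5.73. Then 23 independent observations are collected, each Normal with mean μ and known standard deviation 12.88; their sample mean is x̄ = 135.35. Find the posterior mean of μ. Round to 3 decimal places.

With known σ, the Normal prior is conjugate. Weight on the data is w = (n/σ²)/(n/σ² + 1/τ₀²) = 0.138642/(0.138642+0.0304573) = 0.81989.
Posterior mean = w·x̄ + (1−w)·μ₀ = 0.81989·135.35 + 0.18011·141.06 = 136.378.

Posterior mean ≈ 136.378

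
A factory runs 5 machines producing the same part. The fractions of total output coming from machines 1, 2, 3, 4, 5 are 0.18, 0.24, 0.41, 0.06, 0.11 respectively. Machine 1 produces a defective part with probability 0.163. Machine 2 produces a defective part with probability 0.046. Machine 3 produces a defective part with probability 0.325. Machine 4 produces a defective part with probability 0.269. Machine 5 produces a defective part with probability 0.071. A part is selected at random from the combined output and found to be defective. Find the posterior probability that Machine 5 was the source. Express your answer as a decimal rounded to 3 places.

P(defective|M1) = 0.163; P(defective|M2) = 0.046; P(defective|M3) = 0.325; P(defective|M4) = 0.269; P(defective|M5) = 0.071.
Prior × likelihood for each source: 0.18·0.163=0.02934, 0.24·0.046=0.01104, 0.41·0.325=0.1333, 0.06·0.269=0.01614, 0.11·0.071=0.007810. Summing gives P(defective) = 0.19758.
P(Machine 5 | defective) = 0.007810 / 0.19758 = 0.040.

Posterior probability ≈ 0.040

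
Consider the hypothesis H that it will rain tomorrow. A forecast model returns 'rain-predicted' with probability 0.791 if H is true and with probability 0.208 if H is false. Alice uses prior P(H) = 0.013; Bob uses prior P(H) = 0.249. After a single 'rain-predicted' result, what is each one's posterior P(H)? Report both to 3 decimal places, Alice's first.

The likelihood ratio for a 'rain-predicted' result is 0.791/0.208 = 3.8029.
Alice: prior odds 0.013/0.987 = 0.013171; posterior odds 0.050089; posterior probability 0.048.
Bob: prior odds 0.249/0.751 = 0.33156; posterior odds 1.2609; posterior probability 0.558.

Alice: 0.048; Bob: 0.558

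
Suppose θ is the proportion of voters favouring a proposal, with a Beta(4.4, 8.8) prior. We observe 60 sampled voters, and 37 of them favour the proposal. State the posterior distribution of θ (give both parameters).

Observing 37 successes and 23 failures updates Beta(4.4, 8.8) by adding the success and failure counts to the two shape parameters: α = 4.4+37 = 41.4, β = 8.8+23 = 31.8.

Posterior: Beta(41.4, 31.8)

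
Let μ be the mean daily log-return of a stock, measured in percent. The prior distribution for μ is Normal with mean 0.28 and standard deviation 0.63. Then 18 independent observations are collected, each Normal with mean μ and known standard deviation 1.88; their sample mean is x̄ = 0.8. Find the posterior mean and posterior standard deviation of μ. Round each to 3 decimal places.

Posterior mean ≈ 0.628; posterior SD ≈ 0.362

With known σ, the Normal prior is conjugate. Weight on the data is w = (n/σ²)/(n/σ² + 1/τ₀²) = 5.09280/(5.09280+2.51953) = 0.66902.
Posterior mean = w·x̄ + (1−w)·μ₀ = 0.66902·0.8 + 0.33098·0.28 = 0.628. Posterior variance = 1/(5.09280+2.51953) = 0.131366, so SD = 0.362.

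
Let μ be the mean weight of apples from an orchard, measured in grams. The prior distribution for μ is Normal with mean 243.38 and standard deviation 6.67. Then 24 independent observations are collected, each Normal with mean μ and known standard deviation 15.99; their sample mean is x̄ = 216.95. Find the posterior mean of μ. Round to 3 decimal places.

Posterior mean ≈ 222.056

With known σ, the Normal prior is conjugate. Weight on the data is w = (n/σ²)/(n/σ² + 1/τ₀²) = 0.0938673/(0.0938673+0.0224775) = 0.80680.
Posterior mean = w·x̄ + (1−w)·μ₀ = 0.80680·216.95 + 0.19320·243.38 = 222.056.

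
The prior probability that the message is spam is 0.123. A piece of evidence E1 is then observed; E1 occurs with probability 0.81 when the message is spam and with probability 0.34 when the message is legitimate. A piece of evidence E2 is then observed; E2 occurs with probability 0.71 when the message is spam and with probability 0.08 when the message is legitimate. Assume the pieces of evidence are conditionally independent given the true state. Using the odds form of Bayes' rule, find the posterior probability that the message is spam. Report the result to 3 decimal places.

Posterior probability ≈ 0.748

Prior odds = 0.123/(1−0.123) = 0.14025.
Likelihood ratio for E1 = 0.81/0.34 = 2.3824.
Likelihood ratio for E2 = 0.71/0.08 = 8.8750.
Posterior odds = prior odds × LR₁ × LR₂ = 2.9654.
Posterior probability = odds/(1+odds) = 2.9654/3.9654 = 0.748.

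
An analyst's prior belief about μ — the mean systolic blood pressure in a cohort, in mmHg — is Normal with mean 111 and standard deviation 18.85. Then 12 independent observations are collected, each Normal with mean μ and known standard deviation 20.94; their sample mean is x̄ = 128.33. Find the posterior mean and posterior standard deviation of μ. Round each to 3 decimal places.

Posterior mean ≈ 126.714; posterior SD ≈ 5.756

With known σ, the Normal prior is conjugate. Weight on the data is w = (n/σ²)/(n/σ² + 1/τ₀²) = 0.0273670/(0.0273670+0.00281434) = 0.90675.
Posterior mean = w·x̄ + (1−w)·μ₀ = 0.90675·128.33 + 0.093248·111 = 126.714. Posterior variance = 1/(0.0273670+0.00281434) = 33.1330, so SD = 5.756.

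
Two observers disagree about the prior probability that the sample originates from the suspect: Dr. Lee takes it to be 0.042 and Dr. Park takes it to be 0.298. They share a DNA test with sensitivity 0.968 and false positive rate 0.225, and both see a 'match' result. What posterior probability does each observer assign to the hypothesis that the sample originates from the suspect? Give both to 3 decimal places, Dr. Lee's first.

P('+'|H) = 0.968, P('+'|¬H) = 0.225.
Dr. Lee: numerator 0.968·0.042 = 0.040656; evidence = 0.040656+0.225·0.958 = 0.25621; posterior = 0.159.
Dr. Park: numerator 0.968·0.298 = 0.28846; evidence = 0.28846+0.225·0.702 = 0.44641; posterior = 0.646.

Dr. Lee: 0.159; Dr. Park: 0.646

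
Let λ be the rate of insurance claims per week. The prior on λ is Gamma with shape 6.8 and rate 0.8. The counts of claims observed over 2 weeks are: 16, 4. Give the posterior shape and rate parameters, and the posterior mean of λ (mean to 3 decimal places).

Total count ∑xᵢ = 20 over n = 2 weeks.
Gamma is conjugate to the Poisson likelihood: posterior is Gamma(shape = 6.8+20 = 26.8, rate = 0.8+2 = 2.8).
E[λ | data] = 26.8/2.8 = 9.571.

Posterior: Gamma(shape=26.8, rate=2.8); mean ≈ 9.571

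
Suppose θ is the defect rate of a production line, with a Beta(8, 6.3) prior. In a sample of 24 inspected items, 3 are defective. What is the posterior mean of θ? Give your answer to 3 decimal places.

Posterior mean ≈ 0.287

The binomial likelihood is conjugate to the Beta prior: with 3 successes and 21 failures, the posterior is Beta(8+3, 6.3+21) = Beta(11, 27.3).
Posterior mean = α/(α+β) = 11/38.3 = 0.287.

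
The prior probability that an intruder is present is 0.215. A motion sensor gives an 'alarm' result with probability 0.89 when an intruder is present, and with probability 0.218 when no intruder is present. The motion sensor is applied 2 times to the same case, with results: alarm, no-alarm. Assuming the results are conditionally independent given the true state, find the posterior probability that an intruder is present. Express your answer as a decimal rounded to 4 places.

With H the event that an intruder is present, the joint likelihood of the observed sequence is P(data|H) = 0.89·0.11 = 0.097900 and P(data|¬H) = 0.218·0.782 = 0.17048.
Bayes: P(H|data) = 0.215·0.097900 / (0.215·0.097900 + 0.785·0.17048) = 0.021049/0.15487 = 0.1359.

Posterior P(H) ≈ 0.1359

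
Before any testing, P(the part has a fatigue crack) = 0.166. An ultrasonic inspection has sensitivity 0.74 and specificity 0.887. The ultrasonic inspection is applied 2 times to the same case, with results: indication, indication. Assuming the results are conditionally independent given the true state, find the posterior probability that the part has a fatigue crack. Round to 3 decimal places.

Let H be the event that the part has a fatigue crack; start with P(H) = 0.166. P('indication'|H) = 0.74, P('indication'|¬H) = 0.113.
Update on result 1 ('indication'): P(H) ← 0.74·0.1660 / (0.74·0.1660 + 0.113·0.8340) = 0.12284/0.21708 = 0.5659.
Update on result 2 ('indication'): P(H) ← 0.74·0.5659 / (0.74·0.5659 + 0.113·0.4341) = 0.41874/0.46780 = 0.8951.

Posterior P(H) ≈ 0.895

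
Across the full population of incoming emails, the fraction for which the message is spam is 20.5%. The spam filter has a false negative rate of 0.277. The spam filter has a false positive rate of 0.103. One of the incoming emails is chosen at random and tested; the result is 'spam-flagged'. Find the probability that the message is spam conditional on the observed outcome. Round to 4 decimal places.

P(H | E) ≈ 0.6441

Let H be the event that the message is spam. P(H) = 0.205, so P(¬H) = 0.795. With E the 'spam-flagged' result, P(E|H) = 0.723 and P(E|¬H) = 0.103.
P(E) = 0.723·0.205 + 0.103·0.795 = 0.14821 + 0.081885 = 0.23010.
By Bayes' theorem, P(H|E) = 0.14821 / 0.23010 = 0.6441.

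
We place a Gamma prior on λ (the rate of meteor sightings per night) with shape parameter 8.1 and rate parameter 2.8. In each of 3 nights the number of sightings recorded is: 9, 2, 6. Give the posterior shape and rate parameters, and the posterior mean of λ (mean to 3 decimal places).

The Poisson likelihood adds the total count to the shape and the number of exposure periods to the rate. Here ∑xᵢ = 17 and n = 3, so shape 8.1→25.1 and rate 2.8→5.8.
E[λ | data] = 25.1/5.8 = 4.328.

Posterior: Gamma(shape=25.1, rate=5.8); mean ≈ 4.328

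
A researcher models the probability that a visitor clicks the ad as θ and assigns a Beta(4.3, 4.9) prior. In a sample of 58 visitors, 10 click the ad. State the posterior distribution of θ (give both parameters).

Posterior: Beta(14.3, 52.9)

Observing 10 successes and 48 failures updates Beta(4.3, 4.9) by adding the success and failure counts to the two shape parameters: α = 4.3+10 = 14.3, β = 4.9+48 = 52.9.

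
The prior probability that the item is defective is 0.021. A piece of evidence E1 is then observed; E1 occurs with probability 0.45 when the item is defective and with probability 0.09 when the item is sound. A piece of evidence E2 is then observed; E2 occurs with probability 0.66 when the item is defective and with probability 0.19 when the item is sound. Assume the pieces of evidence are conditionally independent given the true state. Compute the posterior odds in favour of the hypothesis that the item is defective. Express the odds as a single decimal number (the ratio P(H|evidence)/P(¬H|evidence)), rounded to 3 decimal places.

Prior odds = 0.021/(1−0.021) = 0.021450.
Likelihood ratio for E1 = 0.45/0.09 = 5.0000.
Likelihood ratio for E2 = 0.66/0.19 = 3.4737.
Posterior odds = prior odds × LR₁ × LR₂ = 0.37256.

Posterior odds ≈ 0.373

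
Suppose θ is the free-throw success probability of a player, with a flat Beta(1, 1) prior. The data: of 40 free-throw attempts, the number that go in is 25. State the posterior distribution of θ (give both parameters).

Posterior: Beta(26, 16)

The binomial likelihood is conjugate to the Beta prior: with 25 successes and 15 failures, the posterior is Beta(1+25, 1+15) = Beta(26, 16).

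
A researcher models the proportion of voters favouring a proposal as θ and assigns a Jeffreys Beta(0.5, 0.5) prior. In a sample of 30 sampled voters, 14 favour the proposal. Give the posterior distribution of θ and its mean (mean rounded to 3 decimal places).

Posterior: Beta(14.5, 16.5); mean ≈ 0.468

Observing 14 successes and 16 failures updates Beta(0.5, 0.5) by adding the success and failure counts to the two shape parameters: α = 0.5+14 = 14.5, β = 0.5+16 = 16.5.
Posterior mean = α/(α+β) = 14.5/31 = 0.468.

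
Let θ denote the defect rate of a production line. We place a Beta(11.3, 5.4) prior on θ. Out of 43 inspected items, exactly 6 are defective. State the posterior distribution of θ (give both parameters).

Posterior: Beta(17.3, 42.4)

Observing 6 successes and 37 failures updates Beta(11.3, 5.4) by adding the success and failure counts to the two shape parameters: α = 11.3+6 = 17.3, β = 5.4+37 = 42.4.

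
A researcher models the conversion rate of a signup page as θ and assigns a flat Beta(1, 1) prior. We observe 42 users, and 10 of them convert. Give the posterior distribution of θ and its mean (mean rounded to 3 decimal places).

The binomial likelihood is conjugate to the Beta prior: with 10 successes and 32 failures, the posterior is Beta(1+10, 1+32) = Beta(11, 33).
E[θ | data] = 11/(11+33) = 0.250.

Posterior: Beta(11, 33); mean ≈ 0.250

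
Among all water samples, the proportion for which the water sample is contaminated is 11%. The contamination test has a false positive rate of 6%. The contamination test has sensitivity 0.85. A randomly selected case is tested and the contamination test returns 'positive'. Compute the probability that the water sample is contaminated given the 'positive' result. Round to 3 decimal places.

P(H | E) ≈ 0.636

Let H be the event that the water sample is contaminated. P(H) = 0.11, so P(¬H) = 0.89. With E the 'positive' result, P(E|H) = 0.85 and P(E|¬H) = 0.06.
P(E) = 0.85·0.11 + 0.06·0.89 = 0.093500 + 0.053400 = 0.14690.
By Bayes' theorem, P(H|E) = 0.093500 / 0.14690 = 0.636.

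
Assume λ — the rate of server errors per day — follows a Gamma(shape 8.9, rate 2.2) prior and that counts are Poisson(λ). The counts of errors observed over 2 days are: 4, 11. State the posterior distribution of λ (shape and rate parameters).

Posterior: Gamma(shape=23.9, rate=4.2)

Total count ∑xᵢ = 15 over n = 2 days.
Gamma is conjugate to the Poisson likelihood: posterior is Gamma(shape = 8.9+15 = 23.9, rate = 2.2+2 = 4.2).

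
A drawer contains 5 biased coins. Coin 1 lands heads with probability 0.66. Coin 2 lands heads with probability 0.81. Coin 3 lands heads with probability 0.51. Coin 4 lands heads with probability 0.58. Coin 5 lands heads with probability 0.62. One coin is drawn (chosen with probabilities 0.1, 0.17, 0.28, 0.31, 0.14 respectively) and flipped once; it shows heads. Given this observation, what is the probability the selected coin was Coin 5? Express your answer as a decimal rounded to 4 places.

P(heads|C1) = 0.66; P(heads|C2) = 0.81; P(heads|C3) = 0.51; P(heads|C4) = 0.58; P(heads|C5) = 0.62.
Prior × likelihood for each source: 0.1·0.66=0.06600, 0.17·0.81=0.1377, 0.28·0.51=0.1428, 0.31·0.58=0.1798, 0.14·0.62=0.08680. Summing gives P(heads) = 0.61310.
P(Coin 5 | heads) = 0.08680 / 0.61310 = 0.1416.

Posterior probability ≈ 0.1416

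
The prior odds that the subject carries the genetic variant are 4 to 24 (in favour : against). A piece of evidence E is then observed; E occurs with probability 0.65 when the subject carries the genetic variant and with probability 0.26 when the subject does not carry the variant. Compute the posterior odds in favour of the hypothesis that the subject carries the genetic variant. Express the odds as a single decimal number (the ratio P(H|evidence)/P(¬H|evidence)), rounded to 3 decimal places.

Prior odds = 4/24 = 0.16667.
Likelihood ratio for E = 0.65/0.26 = 2.5000.
Posterior odds = prior odds × LR = 0.41667.

Posterior odds ≈ 0.417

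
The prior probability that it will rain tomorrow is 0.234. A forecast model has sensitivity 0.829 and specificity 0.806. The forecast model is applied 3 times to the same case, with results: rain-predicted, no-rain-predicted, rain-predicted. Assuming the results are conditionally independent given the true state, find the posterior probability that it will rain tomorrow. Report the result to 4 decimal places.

Posterior P(H) ≈ 0.5420

Let H be the event that it will rain tomorrow; start with P(H) = 0.234. P('rain-predicted'|H) = 0.829, P('rain-predicted'|¬H) = 0.194.
Update on result 1 ('rain-predicted'): P(H) ← 0.829·0.2340 / (0.829·0.2340 + 0.194·0.7660) = 0.19399/0.34259 = 0.5662.
Update on result 2 ('no-rain-predicted'): P(H) ← 0.171·0.5662 / (0.171·0.5662 + 0.806·0.4338) = 0.096826/0.44644 = 0.2169.
Update on result 3 ('rain-predicted'): P(H) ← 0.829·0.2169 / (0.829·0.2169 + 0.194·0.7831) = 0.17980/0.33172 = 0.5420.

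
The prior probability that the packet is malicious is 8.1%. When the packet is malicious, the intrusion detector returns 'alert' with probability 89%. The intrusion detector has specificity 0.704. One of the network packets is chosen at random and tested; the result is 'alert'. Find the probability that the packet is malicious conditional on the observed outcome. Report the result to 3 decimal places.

Let H be the event that the packet is malicious. P(H) = 0.081, so P(¬H) = 0.919. With E the 'alert' result, P(E|H) = 0.89 and P(E|¬H) = 0.296.
P(E) = 0.89·0.081 + 0.296·0.919 = 0.072090 + 0.27202 = 0.34411.
By Bayes' theorem, P(H|E) = 0.072090 / 0.34411 = 0.209.

P(H | E) ≈ 0.209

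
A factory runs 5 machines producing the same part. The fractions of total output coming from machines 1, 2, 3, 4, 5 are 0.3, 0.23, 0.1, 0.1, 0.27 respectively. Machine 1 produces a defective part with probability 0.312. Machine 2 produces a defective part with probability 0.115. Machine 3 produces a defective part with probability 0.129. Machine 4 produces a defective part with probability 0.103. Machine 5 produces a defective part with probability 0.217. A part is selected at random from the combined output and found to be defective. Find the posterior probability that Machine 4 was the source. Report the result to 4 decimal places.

Posterior probability ≈ 0.0510

Tabulate prior·likelihood by source: [1] prior 0.3, lik 0.312, product 0.09360; [2] prior 0.23, lik 0.115, product 0.02645; [3] prior 0.1, lik 0.129, product 0.01290; [4] prior 0.1, lik 0.103, product 0.01030; [5] prior 0.27, lik 0.217, product 0.05859.
Normalizing constant = 0.20184; the posterior for Machine 4 is its product over the sum, 0.01030/0.20184 = 0.0510.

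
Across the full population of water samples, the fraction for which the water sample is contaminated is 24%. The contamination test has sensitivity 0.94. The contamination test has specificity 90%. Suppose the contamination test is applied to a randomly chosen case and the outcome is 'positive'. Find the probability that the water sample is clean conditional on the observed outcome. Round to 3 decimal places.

Write H for 'the water sample is contaminated'. Prior odds H:¬H = 0.24/0.76 = 0.31579. For the 'positive' outcome, the likelihood ratio is 0.94/0.1 = 9.4000.
Posterior odds = 0.31579 × 9.4000 = 2.9684, so P(H|E) = 2.9684/(1+2.9684) = 0.748. Then P(¬H|E) = 1 − 0.748 = 0.252.

P(¬H | E) ≈ 0.252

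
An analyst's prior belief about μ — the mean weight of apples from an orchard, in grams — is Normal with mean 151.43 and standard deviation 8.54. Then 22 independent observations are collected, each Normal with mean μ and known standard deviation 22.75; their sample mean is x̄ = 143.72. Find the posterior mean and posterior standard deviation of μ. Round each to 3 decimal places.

With known σ, the Normal prior is conjugate. Weight on the data is w = (n/σ²)/(n/σ² + 1/τ₀²) = 0.0425069/(0.0425069+0.0137115) = 0.75610.
Posterior mean = w·x̄ + (1−w)·μ₀ = 0.75610·143.72 + 0.24390·151.43 = 145.600. Posterior variance = 1/(0.0425069+0.0137115) = 17.7878, so SD = 4.218.

Posterior mean ≈ 145.600; posterior SD ≈ 4.218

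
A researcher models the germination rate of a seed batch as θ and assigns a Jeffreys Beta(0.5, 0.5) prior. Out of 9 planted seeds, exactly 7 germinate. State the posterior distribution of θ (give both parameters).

Observing 7 successes and 2 failures updates Beta(0.5, 0.5) by adding the success and failure counts to the two shape parameters: α = 0.5+7 = 7.5, β = 0.5+2 = 2.5.

Posterior: Beta(7.5, 2.5)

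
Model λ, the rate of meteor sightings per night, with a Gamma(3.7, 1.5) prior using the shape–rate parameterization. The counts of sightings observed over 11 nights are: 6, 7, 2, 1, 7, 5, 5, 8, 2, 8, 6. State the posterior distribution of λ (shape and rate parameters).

Posterior: Gamma(shape=60.7, rate=12.5)

Total count ∑xᵢ = 57 over n = 11 nights.
Gamma is conjugate to the Poisson likelihood: posterior is Gamma(shape = 3.7+57 = 60.7, rate = 1.5+11 = 12.5).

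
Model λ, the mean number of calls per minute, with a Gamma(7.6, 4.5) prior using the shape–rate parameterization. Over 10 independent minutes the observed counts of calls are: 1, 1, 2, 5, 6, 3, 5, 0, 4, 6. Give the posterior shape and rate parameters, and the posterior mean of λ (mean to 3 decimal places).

Total count ∑xᵢ = 33 over n = 10 minutes.
Gamma is conjugate to the Poisson likelihood: posterior is Gamma(shape = 7.6+33 = 40.6, rate = 4.5+10 = 14.5).
Posterior mean = shape/rate = 40.6/14.5 = 2.800.

Posterior: Gamma(shape=40.6, rate=14.5); mean ≈ 2.800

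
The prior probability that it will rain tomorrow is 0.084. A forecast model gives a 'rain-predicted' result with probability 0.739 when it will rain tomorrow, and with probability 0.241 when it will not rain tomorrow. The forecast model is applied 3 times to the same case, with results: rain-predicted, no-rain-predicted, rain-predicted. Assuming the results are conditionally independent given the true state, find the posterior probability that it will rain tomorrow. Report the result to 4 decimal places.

With H the event that it will rain tomorrow, the joint likelihood of the observed sequence is P(data|H) = 0.739·0.261·0.739 = 0.14254 and P(data|¬H) = 0.241·0.759·0.241 = 0.044083.
Bayes: P(H|data) = 0.084·0.14254 / (0.084·0.14254 + 0.916·0.044083) = 0.011973/0.052354 = 0.2287.

Posterior P(H) ≈ 0.2287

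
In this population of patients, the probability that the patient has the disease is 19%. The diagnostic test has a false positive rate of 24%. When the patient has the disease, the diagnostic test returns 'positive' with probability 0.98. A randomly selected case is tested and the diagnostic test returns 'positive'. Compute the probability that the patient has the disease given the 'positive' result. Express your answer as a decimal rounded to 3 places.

P(H | E) ≈ 0.489

Let H be the event that the patient has the disease. P(H) = 0.19, so P(¬H) = 0.81. With E the 'positive' result, P(E|H) = 0.98 and P(E|¬H) = 0.24.
P(E) = 0.98·0.19 + 0.24·0.81 = 0.18620 + 0.19440 = 0.38060.
By Bayes' theorem, P(H|E) = 0.18620 / 0.38060 = 0.489.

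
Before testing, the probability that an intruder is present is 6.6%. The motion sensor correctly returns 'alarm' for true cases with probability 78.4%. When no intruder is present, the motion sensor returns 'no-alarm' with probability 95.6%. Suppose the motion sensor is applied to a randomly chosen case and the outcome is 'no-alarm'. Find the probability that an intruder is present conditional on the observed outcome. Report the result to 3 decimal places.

Write H for 'an intruder is present'. Prior odds H:¬H = 0.066/0.934 = 0.070664. For the 'no-alarm' outcome, the likelihood ratio is 0.216/0.956 = 0.22594.
Posterior odds = 0.070664 × 0.22594 = 0.015966, so P(H|E) = 0.015966/(1+0.015966) = 0.016.

P(H | E) ≈ 0.016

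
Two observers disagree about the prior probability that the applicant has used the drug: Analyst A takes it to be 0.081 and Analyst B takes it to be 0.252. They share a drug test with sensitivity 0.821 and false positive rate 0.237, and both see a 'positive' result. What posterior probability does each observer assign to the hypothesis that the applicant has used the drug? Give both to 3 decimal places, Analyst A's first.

Analyst A: 0.234; Analyst B: 0.539

P('+'|H) = 0.821, P('+'|¬H) = 0.237.
Analyst A: numerator 0.821·0.081 = 0.066501; evidence = 0.066501+0.237·0.919 = 0.28430; posterior = 0.234.
Analyst B: numerator 0.821·0.252 = 0.20689; evidence = 0.20689+0.237·0.748 = 0.38417; posterior = 0.539.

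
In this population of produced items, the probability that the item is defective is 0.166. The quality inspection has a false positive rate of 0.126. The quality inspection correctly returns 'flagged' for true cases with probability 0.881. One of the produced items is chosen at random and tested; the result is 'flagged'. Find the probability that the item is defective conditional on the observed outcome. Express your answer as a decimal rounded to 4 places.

P(H | E) ≈ 0.5819

Write H for 'the item is defective'. Prior odds H:¬H = 0.166/0.834 = 0.19904. For the 'flagged' outcome, the likelihood ratio is 0.881/0.126 = 6.9921.
Posterior odds = 0.19904 × 6.9921 = 1.3917, so P(H|E) = 1.3917/(1+1.3917) = 0.5819.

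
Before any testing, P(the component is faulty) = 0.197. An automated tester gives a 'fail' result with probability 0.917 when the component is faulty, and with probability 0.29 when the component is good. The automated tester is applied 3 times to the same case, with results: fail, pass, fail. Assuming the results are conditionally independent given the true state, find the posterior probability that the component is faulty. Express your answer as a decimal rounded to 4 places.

With H the event that the component is faulty, the joint likelihood of the observed sequence is P(data|H) = 0.917·0.083·0.917 = 0.069794 and P(data|¬H) = 0.29·0.71·0.29 = 0.059711.
Bayes: P(H|data) = 0.197·0.069794 / (0.197·0.069794 + 0.803·0.059711) = 0.013749/0.061697 = 0.2229.

Posterior P(H) ≈ 0.2229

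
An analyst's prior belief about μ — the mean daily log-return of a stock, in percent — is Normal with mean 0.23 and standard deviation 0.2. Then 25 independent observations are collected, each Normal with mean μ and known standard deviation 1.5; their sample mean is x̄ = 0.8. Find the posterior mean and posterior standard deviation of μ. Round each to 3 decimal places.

Prior precision 1/τ₀² = 1/0.2² = 25.0000; data precision n/σ² = 25/1.5² = 11.1111.
Posterior precision = 25.0000 + 11.1111 = 36.1111, giving posterior SD = 1/√36.1111 = 0.166.
Posterior mean = (25.0000·0.23 + 11.1111·0.8) / 36.1111 = 0.405.

Posterior mean ≈ 0.405; posterior SD ≈ 0.166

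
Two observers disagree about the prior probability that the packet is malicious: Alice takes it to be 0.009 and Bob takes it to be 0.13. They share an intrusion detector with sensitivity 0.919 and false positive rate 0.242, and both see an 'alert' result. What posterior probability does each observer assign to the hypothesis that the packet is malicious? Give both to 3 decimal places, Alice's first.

Alice: 0.033; Bob: 0.362

P('+'|H) = 0.919, P('+'|¬H) = 0.242.
Alice: numerator 0.919·0.009 = 0.0082710; evidence = 0.0082710+0.242·0.991 = 0.24809; posterior = 0.033.
Bob: numerator 0.919·0.13 = 0.11947; evidence = 0.11947+0.242·0.87 = 0.33001; posterior = 0.362.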